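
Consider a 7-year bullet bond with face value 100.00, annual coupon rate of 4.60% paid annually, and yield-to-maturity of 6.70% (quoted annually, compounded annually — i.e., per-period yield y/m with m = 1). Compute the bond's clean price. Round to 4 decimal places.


Coupon per period c = face * coupon_rate / m = 4.600000
Periods per year m = 1; per-period yield y/m = 0.067000
Number of cashflows N = 7
Cashflows (t years, CF_t, discount factor 1/(1+y/m)^(m*t), PV):
  t = 1.0000: CF_t = 4.600000, DF = 0.937207, PV = 4.311153
  t = 2.0000: CF_t = 4.600000, DF = 0.878357, PV = 4.040443
  t = 3.0000: CF_t = 4.600000, DF = 0.823203, PV = 3.786732
  t = 4.0000: CF_t = 4.600000, DF = 0.771511, PV = 3.548952
  t = 5.0000: CF_t = 4.600000, DF = 0.723066, PV = 3.326103
  t = 6.0000: CF_t = 4.600000, DF = 0.677663, PV = 3.117248
  t = 7.0000: CF_t = 104.600000, DF = 0.635110, PV = 66.432523
Price P = sum_t PV_t = 88.563154

Answer: Price = 88.5632


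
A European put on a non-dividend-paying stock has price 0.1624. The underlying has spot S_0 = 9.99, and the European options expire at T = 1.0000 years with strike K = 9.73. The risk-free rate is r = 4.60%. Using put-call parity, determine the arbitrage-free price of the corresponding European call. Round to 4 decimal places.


Put-call parity: C - P = S_0 * exp(-qT) - K * exp(-rT).
S_0 * exp(-qT) = 9.9900 * 1.00000000 = 9.99000000
K * exp(-rT) = 9.7300 * 0.95504196 = 9.29255829
C = P + S*exp(-qT) - K*exp(-rT)
C = 0.1624 + 9.99000000 - 9.29255829 = 0.8598

Answer: Call price = 0.8598


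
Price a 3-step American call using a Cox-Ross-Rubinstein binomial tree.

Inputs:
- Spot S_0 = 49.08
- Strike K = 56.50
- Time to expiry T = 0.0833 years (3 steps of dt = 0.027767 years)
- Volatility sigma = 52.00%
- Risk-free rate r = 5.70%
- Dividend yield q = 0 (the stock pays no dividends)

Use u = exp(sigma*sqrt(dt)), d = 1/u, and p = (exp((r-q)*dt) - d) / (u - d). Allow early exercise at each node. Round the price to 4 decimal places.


Answer: Price = V(0,0) = 0.8244

Derivation:
dt = T/N = 0.027767
u = exp(sigma*sqrt(dt)) = 1.090514; d = 1/u = 0.916999
p = (exp((r-q)*dt) - d) / (u - d) = 0.487480
Discount per step: exp(-r*dt) = 0.998419
Stock lattice S(k, i) with i counting down-moves:
  k=0: S(0,0) = 49.0800
  k=1: S(1,0) = 53.5224; S(1,1) = 45.0063
  k=2: S(2,0) = 58.3670; S(2,1) = 49.0800; S(2,2) = 41.2707
  k=3: S(3,0) = 63.6500; S(3,1) = 53.5224; S(3,2) = 45.0063; S(3,3) = 37.8452
Terminal payoffs V(N, i) = max(S_T - K, 0):
  V(3,0) = 7.150018; V(3,1) = 0.000000; V(3,2) = 0.000000; V(3,3) = 0.000000
Backward induction: V(k, i) = exp(-r*dt) * [p * V(k+1, i) + (1-p) * V(k+1, i+1)]; then take max(V_cont, immediate exercise) for American.
  V(2,0) = exp(-r*dt) * [p*7.150018 + (1-p)*0.000000] = 3.479977; exercise = 1.866978; V(2,0) = max -> 3.479977
  V(2,1) = exp(-r*dt) * [p*0.000000 + (1-p)*0.000000] = 0.000000; exercise = 0.000000; V(2,1) = max -> 0.000000
  V(2,2) = exp(-r*dt) * [p*0.000000 + (1-p)*0.000000] = 0.000000; exercise = 0.000000; V(2,2) = max -> 0.000000
  V(1,0) = exp(-r*dt) * [p*3.479977 + (1-p)*0.000000] = 1.693736; exercise = 0.000000; V(1,0) = max -> 1.693736
  V(1,1) = exp(-r*dt) * [p*0.000000 + (1-p)*0.000000] = 0.000000; exercise = 0.000000; V(1,1) = max -> 0.000000
  V(0,0) = exp(-r*dt) * [p*1.693736 + (1-p)*0.000000] = 0.824356; exercise = 0.000000; V(0,0) = max -> 0.824356


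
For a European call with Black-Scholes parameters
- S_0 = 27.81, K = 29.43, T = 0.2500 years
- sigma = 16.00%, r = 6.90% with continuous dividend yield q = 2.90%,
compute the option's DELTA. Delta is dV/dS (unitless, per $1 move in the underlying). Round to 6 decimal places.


Answer: Delta = 0.291534

Derivation:
d1 = -0.5427361750; d2 = -0.6227361750
phi(d1) = 0.3443076083; exp(-qT) = 0.9927762179; exp(-rT) = 0.9828979294
N(d1) = 0.2936557317
Delta = exp(-qT) * N(d1) = 0.9927762179 * 0.2936557317 = 0.291534


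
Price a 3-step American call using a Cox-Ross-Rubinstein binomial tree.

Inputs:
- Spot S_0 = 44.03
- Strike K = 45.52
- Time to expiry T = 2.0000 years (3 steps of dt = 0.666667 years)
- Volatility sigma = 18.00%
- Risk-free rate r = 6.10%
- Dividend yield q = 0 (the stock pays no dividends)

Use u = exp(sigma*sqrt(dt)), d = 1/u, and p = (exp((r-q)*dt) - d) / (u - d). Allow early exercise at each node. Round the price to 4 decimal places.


Answer: Price = V(0,0) = 6.5710

Derivation:
dt = T/N = 0.666667
u = exp(sigma*sqrt(dt)) = 1.158319; d = 1/u = 0.863320
p = (exp((r-q)*dt) - d) / (u - d) = 0.604019
Discount per step: exp(-r*dt) = 0.960149
Stock lattice S(k, i) with i counting down-moves:
  k=0: S(0,0) = 44.0300
  k=1: S(1,0) = 51.0008; S(1,1) = 38.0120
  k=2: S(2,0) = 59.0751; S(2,1) = 44.0300; S(2,2) = 32.8165
  k=3: S(3,0) = 68.4278; S(3,1) = 51.0008; S(3,2) = 38.0120; S(3,3) = 28.3312
Terminal payoffs V(N, i) = max(S_T - K, 0):
  V(3,0) = 22.907814; V(3,1) = 5.480764; V(3,2) = 0.000000; V(3,3) = 0.000000
Backward induction: V(k, i) = exp(-r*dt) * [p * V(k+1, i) + (1-p) * V(k+1, i+1)]; then take max(V_cont, immediate exercise) for American.
  V(2,0) = exp(-r*dt) * [p*22.907814 + (1-p)*5.480764] = 15.369140; exercise = 13.555128; V(2,0) = max -> 15.369140
  V(2,1) = exp(-r*dt) * [p*5.480764 + (1-p)*0.000000] = 3.178560; exercise = 0.000000; V(2,1) = max -> 3.178560
  V(2,2) = exp(-r*dt) * [p*0.000000 + (1-p)*0.000000] = 0.000000; exercise = 0.000000; V(2,2) = max -> 0.000000
  V(1,0) = exp(-r*dt) * [p*15.369140 + (1-p)*3.178560] = 10.121798; exercise = 5.480764; V(1,0) = max -> 10.121798
  V(1,1) = exp(-r*dt) * [p*3.178560 + (1-p)*0.000000] = 1.843401; exercise = 0.000000; V(1,1) = max -> 1.843401
  V(0,0) = exp(-r*dt) * [p*10.121798 + (1-p)*1.843401] = 6.570983; exercise = 0.000000; V(0,0) = max -> 6.570983


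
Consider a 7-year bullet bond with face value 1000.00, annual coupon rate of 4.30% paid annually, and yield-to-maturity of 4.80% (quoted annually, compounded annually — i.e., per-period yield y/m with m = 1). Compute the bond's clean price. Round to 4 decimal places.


Answer: Price = 970.8573

Derivation:
Coupon per period c = face * coupon_rate / m = 43.000000
Periods per year m = 1; per-period yield y/m = 0.048000
Number of cashflows N = 7
Cashflows (t years, CF_t, discount factor 1/(1+y/m)^(m*t), PV):
  t = 1.0000: CF_t = 43.000000, DF = 0.954198, PV = 41.030534
  t = 2.0000: CF_t = 43.000000, DF = 0.910495, PV = 39.151273
  t = 3.0000: CF_t = 43.000000, DF = 0.868793, PV = 37.358085
  t = 4.0000: CF_t = 43.000000, DF = 0.829001, PV = 35.647028
  t = 5.0000: CF_t = 43.000000, DF = 0.791031, PV = 34.014340
  t = 6.0000: CF_t = 43.000000, DF = 0.754801, PV = 32.456431
  t = 7.0000: CF_t = 1043.000000, DF = 0.720230, PV = 751.199569
Price P = sum_t PV_t = 970.857260


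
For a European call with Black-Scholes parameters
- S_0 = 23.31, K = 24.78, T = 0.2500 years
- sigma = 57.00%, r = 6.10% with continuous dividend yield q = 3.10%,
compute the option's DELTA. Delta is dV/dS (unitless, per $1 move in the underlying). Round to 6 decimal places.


d1 = -0.0457611339; d2 = -0.3307611339
phi(d1) = 0.3985247902; exp(-qT) = 0.9922799538; exp(-rT) = 0.9848656924
N(d1) = 0.4817503185
Delta = exp(-qT) * N(d1) = 0.9922799538 * 0.4817503185 = 0.478031

Answer: Delta = 0.478031


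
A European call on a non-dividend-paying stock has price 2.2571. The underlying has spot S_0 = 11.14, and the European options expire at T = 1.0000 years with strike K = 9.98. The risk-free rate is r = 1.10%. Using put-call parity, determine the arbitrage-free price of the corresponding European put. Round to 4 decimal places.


Answer: Put price = 0.9879

Derivation:
Put-call parity: C - P = S_0 * exp(-qT) - K * exp(-rT).
S_0 * exp(-qT) = 11.1400 * 1.00000000 = 11.14000000
K * exp(-rT) = 9.9800 * 0.98906028 = 9.87082158
P = C - S*exp(-qT) + K*exp(-rT)
P = 2.2571 - 11.14000000 + 9.87082158 = 0.9879


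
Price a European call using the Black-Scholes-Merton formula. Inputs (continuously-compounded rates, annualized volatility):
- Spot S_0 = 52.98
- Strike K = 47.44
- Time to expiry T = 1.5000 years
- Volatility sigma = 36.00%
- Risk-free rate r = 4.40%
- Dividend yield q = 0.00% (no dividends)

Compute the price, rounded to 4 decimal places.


d1 = (ln(S/K) + (r - q + 0.5*sigma^2) * T) / (sigma * sqrt(T)) = 0.62064792
d2 = d1 - sigma * sqrt(T) = 0.17973977
exp(-rT) = 0.93613086; exp(-qT) = 1.00000000
C = S_0 * exp(-qT) * N(d1) - K * exp(-rT) * N(d2)
N(d1) = 0.73258435; N(d2) = 0.57132156
C = 52.9800 * 1.00000000 * 0.73258435 - 47.4400 * 0.93613086 * 0.57132156 = 13.4399

Answer: Price = 13.4399


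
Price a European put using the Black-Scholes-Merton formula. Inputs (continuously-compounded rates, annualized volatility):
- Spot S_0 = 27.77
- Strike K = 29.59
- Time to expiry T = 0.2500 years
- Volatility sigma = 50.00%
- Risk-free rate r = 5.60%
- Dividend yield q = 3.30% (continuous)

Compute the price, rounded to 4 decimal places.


Answer: Price = 3.7140

Derivation:
d1 = (ln(S/K) + (r - q + 0.5*sigma^2) * T) / (sigma * sqrt(T)) = -0.10592066
d2 = d1 - sigma * sqrt(T) = -0.35592066
exp(-rT) = 0.98609754; exp(-qT) = 0.99178394
P = K * exp(-rT) * N(-d2) - S_0 * exp(-qT) * N(-d1)
N(-d1) = 0.54217735; N(-d2) = 0.63905001
P = 29.5900 * 0.98609754 * 0.63905001 - 27.7700 * 0.99178394 * 0.54217735 = 3.7140


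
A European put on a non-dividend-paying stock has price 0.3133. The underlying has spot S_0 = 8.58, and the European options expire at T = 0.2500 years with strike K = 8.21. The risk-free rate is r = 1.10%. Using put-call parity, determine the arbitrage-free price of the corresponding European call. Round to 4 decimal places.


Put-call parity: C - P = S_0 * exp(-qT) - K * exp(-rT).
S_0 * exp(-qT) = 8.5800 * 1.00000000 = 8.58000000
K * exp(-rT) = 8.2100 * 0.99725378 = 8.18745352
C = P + S*exp(-qT) - K*exp(-rT)
C = 0.3133 + 8.58000000 - 8.18745352 = 0.7058

Answer: Call price = 0.7058


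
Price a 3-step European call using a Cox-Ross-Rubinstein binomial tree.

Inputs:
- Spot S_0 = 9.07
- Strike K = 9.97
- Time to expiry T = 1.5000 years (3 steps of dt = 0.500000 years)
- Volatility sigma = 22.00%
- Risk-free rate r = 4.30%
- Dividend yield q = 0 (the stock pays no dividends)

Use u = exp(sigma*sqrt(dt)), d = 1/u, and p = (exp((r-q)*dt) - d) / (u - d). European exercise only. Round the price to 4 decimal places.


Answer: Price = V(0,0) = 0.8629

Derivation:
dt = T/N = 0.500000
u = exp(sigma*sqrt(dt)) = 1.168316; d = 1/u = 0.855933
p = (exp((r-q)*dt) - d) / (u - d) = 0.530758
Discount per step: exp(-r*dt) = 0.978729
Stock lattice S(k, i) with i counting down-moves:
  k=0: S(0,0) = 9.0700
  k=1: S(1,0) = 10.5966; S(1,1) = 7.7633
  k=2: S(2,0) = 12.3802; S(2,1) = 9.0700; S(2,2) = 6.6449
  k=3: S(3,0) = 14.4640; S(3,1) = 10.5966; S(3,2) = 7.7633; S(3,3) = 5.6876
Terminal payoffs V(N, i) = max(S_T - K, 0):
  V(3,0) = 4.493999; V(3,1) = 0.626627; V(3,2) = 0.000000; V(3,3) = 0.000000
Backward induction: V(k, i) = exp(-r*dt) * [p * V(k+1, i) + (1-p) * V(k+1, i+1)].
  V(2,0) = exp(-r*dt) * [p*4.493999 + (1-p)*0.626627] = 2.622277
  V(2,1) = exp(-r*dt) * [p*0.626627 + (1-p)*0.000000] = 0.325513
  V(2,2) = exp(-r*dt) * [p*0.000000 + (1-p)*0.000000] = 0.000000
  V(1,0) = exp(-r*dt) * [p*2.622277 + (1-p)*0.325513] = 1.511687
  V(1,1) = exp(-r*dt) * [p*0.325513 + (1-p)*0.000000] = 0.169094
  V(0,0) = exp(-r*dt) * [p*1.511687 + (1-p)*0.169094] = 0.862932


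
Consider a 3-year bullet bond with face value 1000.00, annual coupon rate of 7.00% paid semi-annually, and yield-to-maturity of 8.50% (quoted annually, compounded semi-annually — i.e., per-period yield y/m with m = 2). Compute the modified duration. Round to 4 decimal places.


Coupon per period c = face * coupon_rate / m = 35.000000
Periods per year m = 2; per-period yield y/m = 0.042500
Number of cashflows N = 6
Cashflows (t years, CF_t, discount factor 1/(1+y/m)^(m*t), PV):
  t = 0.5000: CF_t = 35.000000, DF = 0.959233, PV = 33.573141
  t = 1.0000: CF_t = 35.000000, DF = 0.920127, PV = 32.204452
  t = 1.5000: CF_t = 35.000000, DF = 0.882616, PV = 30.891561
  t = 2.0000: CF_t = 35.000000, DF = 0.846634, PV = 29.632193
  t = 2.5000: CF_t = 35.000000, DF = 0.812119, PV = 28.424166
  t = 3.0000: CF_t = 1035.000000, DF = 0.779011, PV = 806.276437
Price P = sum_t PV_t = 961.001950
First compute Macaulay numerator sum_t t * PV_t:
  t * PV_t at t = 0.5000: 16.786571
  t * PV_t at t = 1.0000: 32.204452
  t * PV_t at t = 1.5000: 46.337341
  t * PV_t at t = 2.0000: 59.264385
  t * PV_t at t = 2.5000: 71.060414
  t * PV_t at t = 3.0000: 2418.829311
Macaulay duration D = 2644.482475 / 961.001950 = 2.751797
Modified duration = D / (1 + y/m) = 2.751797 / (1 + 0.042500) = 2.639614

Answer: Modified duration = 2.6396


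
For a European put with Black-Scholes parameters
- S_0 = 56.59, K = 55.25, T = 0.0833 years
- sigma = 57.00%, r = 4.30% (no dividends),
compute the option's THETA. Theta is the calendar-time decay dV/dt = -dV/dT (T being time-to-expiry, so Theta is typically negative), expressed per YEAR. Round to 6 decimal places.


Answer: Theta = -20.505661

Derivation:
d1 = 0.2496958101; d2 = 0.0851838957
phi(d1) = 0.3866975052; exp(-qT) = 1.0000000000; exp(-rT) = 0.9964245074
Theta = -S*exp(-qT)*phi(d1)*sigma/(2*sqrt(T)) + r*K*exp(-rT)*N(-d2) - q*S*exp(-qT)*N(-d1)
N(-d1) = 0.4014112993; N(-d2) = 0.4660575967; sqrt(T) = 0.2886173938
Term 1 = -56.5900 * 1.0000000000 * 0.3866975052 * 0.5700 / (2 * 0.2886173938) = -21.6089380005
Term 2 = 0.0430 * 55.2500 * 0.9964245074 * 0.4660575967 = 1.1032774200
Term 3 = 0 (no dividend yield, q = 0)
Theta = -21.6089380005 + (1.1032774200) + (0.0000000000) = -20.505661


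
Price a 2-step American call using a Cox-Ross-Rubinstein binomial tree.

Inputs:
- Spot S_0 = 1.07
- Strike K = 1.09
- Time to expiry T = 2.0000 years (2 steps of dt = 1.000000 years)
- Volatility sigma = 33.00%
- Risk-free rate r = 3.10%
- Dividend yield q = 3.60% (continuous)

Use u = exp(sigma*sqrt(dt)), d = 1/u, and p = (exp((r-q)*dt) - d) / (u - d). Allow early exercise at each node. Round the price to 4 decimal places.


Answer: Price = V(0,0) = 0.1586

Derivation:
dt = T/N = 1.000000
u = exp(sigma*sqrt(dt)) = 1.390968; d = 1/u = 0.718924
p = (exp((r-q)*dt) - d) / (u - d) = 0.410819
Discount per step: exp(-r*dt) = 0.969476
Stock lattice S(k, i) with i counting down-moves:
  k=0: S(0,0) = 1.0700
  k=1: S(1,0) = 1.4883; S(1,1) = 0.7692
  k=2: S(2,0) = 2.0702; S(2,1) = 1.0700; S(2,2) = 0.5530
Terminal payoffs V(N, i) = max(S_T - K, 0):
  V(2,0) = 0.980228; V(2,1) = 0.000000; V(2,2) = 0.000000
Backward induction: V(k, i) = exp(-r*dt) * [p * V(k+1, i) + (1-p) * V(k+1, i+1)]; then take max(V_cont, immediate exercise) for American.
  V(1,0) = exp(-r*dt) * [p*0.980228 + (1-p)*0.000000] = 0.390404; exercise = 0.398336; V(1,0) = max -> 0.398336
  V(1,1) = exp(-r*dt) * [p*0.000000 + (1-p)*0.000000] = 0.000000; exercise = 0.000000; V(1,1) = max -> 0.000000
  V(0,0) = exp(-r*dt) * [p*0.398336 + (1-p)*0.000000] = 0.158649; exercise = 0.000000; V(0,0) = max -> 0.158649


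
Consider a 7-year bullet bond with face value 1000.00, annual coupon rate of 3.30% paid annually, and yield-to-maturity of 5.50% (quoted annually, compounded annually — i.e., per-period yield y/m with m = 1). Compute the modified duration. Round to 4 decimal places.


Coupon per period c = face * coupon_rate / m = 33.000000
Periods per year m = 1; per-period yield y/m = 0.055000
Number of cashflows N = 7
Cashflows (t years, CF_t, discount factor 1/(1+y/m)^(m*t), PV):
  t = 1.0000: CF_t = 33.000000, DF = 0.947867, PV = 31.279621
  t = 2.0000: CF_t = 33.000000, DF = 0.898452, PV = 29.648930
  t = 3.0000: CF_t = 33.000000, DF = 0.851614, PV = 28.103251
  t = 4.0000: CF_t = 33.000000, DF = 0.807217, PV = 26.638153
  t = 5.0000: CF_t = 33.000000, DF = 0.765134, PV = 25.249434
  t = 6.0000: CF_t = 33.000000, DF = 0.725246, PV = 23.933112
  t = 7.0000: CF_t = 1033.000000, DF = 0.687437, PV = 710.122223
Price P = sum_t PV_t = 874.974723
First compute Macaulay numerator sum_t t * PV_t:
  t * PV_t at t = 1.0000: 31.279621
  t * PV_t at t = 2.0000: 59.297859
  t * PV_t at t = 3.0000: 84.309753
  t * PV_t at t = 4.0000: 106.552610
  t * PV_t at t = 5.0000: 126.247168
  t * PV_t at t = 6.0000: 143.598675
  t * PV_t at t = 7.0000: 4970.855563
Macaulay duration D = 5522.141249 / 874.974723 = 6.311201
Modified duration = D / (1 + y/m) = 6.311201 / (1 + 0.055000) = 5.982181

Answer: Modified duration = 5.9822


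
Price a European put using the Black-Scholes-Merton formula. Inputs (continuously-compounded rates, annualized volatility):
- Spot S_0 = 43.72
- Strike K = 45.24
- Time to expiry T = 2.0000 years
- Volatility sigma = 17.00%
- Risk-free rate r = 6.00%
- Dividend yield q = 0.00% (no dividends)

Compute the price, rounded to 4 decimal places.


Answer: Price = 2.4648

Derivation:
d1 = (ln(S/K) + (r - q + 0.5*sigma^2) * T) / (sigma * sqrt(T)) = 0.47718898
d2 = d1 - sigma * sqrt(T) = 0.23677268
exp(-rT) = 0.88692044; exp(-qT) = 1.00000000
P = K * exp(-rT) * N(-d2) - S_0 * exp(-qT) * N(-d1)
N(-d1) = 0.31661378; N(-d2) = 0.40641658
P = 45.2400 * 0.88692044 * 0.40641658 - 43.7200 * 1.00000000 * 0.31661378 = 2.4648


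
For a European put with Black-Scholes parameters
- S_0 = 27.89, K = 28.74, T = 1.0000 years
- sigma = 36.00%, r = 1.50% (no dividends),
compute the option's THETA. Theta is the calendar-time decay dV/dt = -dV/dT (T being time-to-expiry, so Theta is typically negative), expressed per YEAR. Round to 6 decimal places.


d1 = 0.1382731139; d2 = -0.2217268861
phi(d1) = 0.3951466725; exp(-qT) = 1.0000000000; exp(-rT) = 0.9851119396
Theta = -S*exp(-qT)*phi(d1)*sigma/(2*sqrt(T)) + r*K*exp(-rT)*N(-d2) - q*S*exp(-qT)*N(-d1)
N(-d1) = 0.4450122867; N(-d2) = 0.5877367505; sqrt(T) = 1.0000000000
Term 1 = -27.8900 * 1.0000000000 * 0.3951466725 * 0.3600 / (2 * 1.0000000000) = -1.9837153253
Term 2 = 0.0150 * 28.7400 * 0.9851119396 * 0.5877367505 = 0.2496010760
Term 3 = 0 (no dividend yield, q = 0)
Theta = -1.9837153253 + (0.2496010760) + (0.0000000000) = -1.734114

Answer: Theta = -1.734114


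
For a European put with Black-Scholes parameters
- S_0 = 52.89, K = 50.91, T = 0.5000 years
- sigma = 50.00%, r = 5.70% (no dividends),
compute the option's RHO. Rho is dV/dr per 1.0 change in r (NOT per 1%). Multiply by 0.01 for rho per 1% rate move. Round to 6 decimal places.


Answer: Rho = -12.253901

Derivation:
d1 = 0.3653052710; d2 = 0.0117518804
phi(d1) = 0.3731919040; exp(-qT) = 1.0000000000; exp(-rT) = 0.9719022941
N(-d2) = 0.4953117859
Rho = -K*T*exp(-rT)*N(-d2) = -50.9100 * 0.5000 * 0.9719022941 * 0.4953117859 = -12.253901


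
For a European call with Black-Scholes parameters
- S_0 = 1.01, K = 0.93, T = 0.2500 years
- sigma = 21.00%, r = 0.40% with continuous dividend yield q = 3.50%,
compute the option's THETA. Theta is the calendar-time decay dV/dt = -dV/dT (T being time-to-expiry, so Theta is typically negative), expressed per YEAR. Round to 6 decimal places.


Answer: Theta = -0.038134

Derivation:
d1 = 0.7646049875; d2 = 0.6596049875
phi(d1) = 0.2978250854; exp(-qT) = 0.9912881698; exp(-rT) = 0.9990004998
Theta = -S*exp(-qT)*phi(d1)*sigma/(2*sqrt(T)) - r*K*exp(-rT)*N(d2) + q*S*exp(-qT)*N(d1)
N(d1) = 0.7777466008; N(d2) = 0.7452463236; sqrt(T) = 0.5000000000
Term 1 = -1.0100 * 0.9912881698 * 0.2978250854 * 0.2100 / (2 * 0.5000000000) = -0.0626183856
Term 2 = -0.0040 * 0.9300 * 0.9990004998 * 0.7452463236 = -0.0027695454
Term 3 = 0.0350 * 1.0100 * 0.9912881698 * 0.7777466008 = 0.0272538250
Theta = -0.0626183856 + (-0.0027695454) + (0.0272538250) = -0.038134


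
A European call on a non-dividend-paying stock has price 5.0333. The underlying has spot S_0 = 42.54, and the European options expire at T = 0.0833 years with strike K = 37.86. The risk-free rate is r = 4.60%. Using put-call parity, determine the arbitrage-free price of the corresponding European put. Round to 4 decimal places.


Answer: Put price = 0.2085

Derivation:
Put-call parity: C - P = S_0 * exp(-qT) - K * exp(-rT).
S_0 * exp(-qT) = 42.5400 * 1.00000000 = 42.54000000
K * exp(-rT) = 37.8600 * 0.99617553 = 37.71520564
P = C - S*exp(-qT) + K*exp(-rT)
P = 5.0333 - 42.54000000 + 37.71520564 = 0.2085


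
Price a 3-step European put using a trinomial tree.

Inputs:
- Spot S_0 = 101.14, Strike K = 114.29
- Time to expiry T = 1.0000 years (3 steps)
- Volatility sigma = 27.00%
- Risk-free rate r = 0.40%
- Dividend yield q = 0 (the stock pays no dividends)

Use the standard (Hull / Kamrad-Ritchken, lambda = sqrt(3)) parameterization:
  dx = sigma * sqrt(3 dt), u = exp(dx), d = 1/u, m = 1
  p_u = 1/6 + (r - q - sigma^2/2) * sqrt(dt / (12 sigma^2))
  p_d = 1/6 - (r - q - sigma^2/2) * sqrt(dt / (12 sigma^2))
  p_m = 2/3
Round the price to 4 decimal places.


Answer: Price = V(0,0) = 19.3676

Derivation:
dt = T/N = 0.333333; dx = sigma*sqrt(3*dt) = 0.270000
u = exp(dx) = 1.309964; d = 1/u = 0.763379
p_u = 0.146636, p_m = 0.666667, p_d = 0.186698
Discount per step: exp(-r*dt) = 0.998668
Stock lattice S(k, j) with j the centered position index:
  k=0: S(0,+0) = 101.1400
  k=1: S(1,-1) = 77.2082; S(1,+0) = 101.1400; S(1,+1) = 132.4898
  k=2: S(2,-2) = 58.9392; S(2,-1) = 77.2082; S(2,+0) = 101.1400; S(2,+1) = 132.4898; S(2,+2) = 173.5569
  k=3: S(3,-3) = 44.9929; S(3,-2) = 58.9392; S(3,-1) = 77.2082; S(3,+0) = 101.1400; S(3,+1) = 132.4898; S(3,+2) = 173.5569; S(3,+3) = 227.3534
Terminal payoffs V(N, j) = max(K - S_T, 0):
  V(3,-3) = 69.297055; V(3,-2) = 55.350842; V(3,-1) = 37.081798; V(3,+0) = 13.150000; V(3,+1) = 0.000000; V(3,+2) = 0.000000; V(3,+3) = 0.000000
Backward induction: V(k, j) = exp(-r*dt) * [p_u * V(k+1, j+1) + p_m * V(k+1, j) + p_d * V(k+1, j-1)]
  V(2,-2) = exp(-r*dt) * [p_u*37.081798 + p_m*55.350842 + p_d*69.297055] = 55.202018
  V(2,-1) = exp(-r*dt) * [p_u*13.150000 + p_m*37.081798 + p_d*55.350842] = 36.934047
  V(2,+0) = exp(-r*dt) * [p_u*0.000000 + p_m*13.150000 + p_d*37.081798] = 15.668841
  V(2,+1) = exp(-r*dt) * [p_u*0.000000 + p_m*0.000000 + p_d*13.150000] = 2.451801
  V(2,+2) = exp(-r*dt) * [p_u*0.000000 + p_m*0.000000 + p_d*0.000000] = 0.000000
  V(1,-1) = exp(-r*dt) * [p_u*15.668841 + p_m*36.934047 + p_d*55.202018] = 37.176789
  V(1,+0) = exp(-r*dt) * [p_u*2.451801 + p_m*15.668841 + p_d*36.934047] = 17.677326
  V(1,+1) = exp(-r*dt) * [p_u*0.000000 + p_m*2.451801 + p_d*15.668841] = 4.553792
  V(0,+0) = exp(-r*dt) * [p_u*4.553792 + p_m*17.677326 + p_d*37.176789] = 19.367607


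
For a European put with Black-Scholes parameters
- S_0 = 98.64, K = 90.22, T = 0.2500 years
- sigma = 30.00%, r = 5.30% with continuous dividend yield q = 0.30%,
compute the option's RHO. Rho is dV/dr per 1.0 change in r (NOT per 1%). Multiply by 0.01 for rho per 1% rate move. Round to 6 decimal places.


Answer: Rho = -6.080858

Derivation:
d1 = 0.7531715125; d2 = 0.6031715125
phi(d1) = 0.3004204766; exp(-qT) = 0.9992502812; exp(-rT) = 0.9868373948
N(-d2) = 0.2731972984
Rho = -K*T*exp(-rT)*N(-d2) = -90.2200 * 0.2500 * 0.9868373948 * 0.2731972984 = -6.080858


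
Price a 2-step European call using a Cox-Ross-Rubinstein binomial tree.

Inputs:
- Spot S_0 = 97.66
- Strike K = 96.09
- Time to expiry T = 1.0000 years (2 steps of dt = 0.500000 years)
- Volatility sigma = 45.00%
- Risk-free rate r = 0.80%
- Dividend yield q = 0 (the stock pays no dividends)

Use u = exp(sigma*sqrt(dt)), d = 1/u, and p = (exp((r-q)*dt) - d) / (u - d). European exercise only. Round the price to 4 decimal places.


Answer: Price = V(0,0) = 16.7846

Derivation:
dt = T/N = 0.500000
u = exp(sigma*sqrt(dt)) = 1.374648; d = 1/u = 0.727459
p = (exp((r-q)*dt) - d) / (u - d) = 0.427308
Discount per step: exp(-r*dt) = 0.996008
Stock lattice S(k, i) with i counting down-moves:
  k=0: S(0,0) = 97.6600
  k=1: S(1,0) = 134.2482; S(1,1) = 71.0436
  k=2: S(2,0) = 184.5440; S(2,1) = 97.6600; S(2,2) = 51.6813
Terminal payoffs V(N, i) = max(S_T - K, 0):
  V(2,0) = 88.454045; V(2,1) = 1.570000; V(2,2) = 0.000000
Backward induction: V(k, i) = exp(-r*dt) * [p * V(k+1, i) + (1-p) * V(k+1, i+1)].
  V(1,0) = exp(-r*dt) * [p*88.454045 + (1-p)*1.570000] = 38.541763
  V(1,1) = exp(-r*dt) * [p*1.570000 + (1-p)*0.000000] = 0.668195
  V(0,0) = exp(-r*dt) * [p*38.541763 + (1-p)*0.668195] = 16.784597


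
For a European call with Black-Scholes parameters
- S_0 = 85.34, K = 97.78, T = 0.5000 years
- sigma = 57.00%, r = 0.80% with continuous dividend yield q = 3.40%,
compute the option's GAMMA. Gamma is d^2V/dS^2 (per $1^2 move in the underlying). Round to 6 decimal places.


Answer: Gamma = 0.011242

Derivation:
d1 = -0.1683454503; d2 = -0.5713963155
phi(d1) = 0.3933290939; exp(-qT) = 0.9831436846; exp(-rT) = 0.9960079893
Gamma = exp(-qT) * phi(d1) / (S * sigma * sqrt(T)) = 0.9831436846 * 0.3933290939 / (85.3400 * 0.5700 * 0.7071067812) = 0.011242


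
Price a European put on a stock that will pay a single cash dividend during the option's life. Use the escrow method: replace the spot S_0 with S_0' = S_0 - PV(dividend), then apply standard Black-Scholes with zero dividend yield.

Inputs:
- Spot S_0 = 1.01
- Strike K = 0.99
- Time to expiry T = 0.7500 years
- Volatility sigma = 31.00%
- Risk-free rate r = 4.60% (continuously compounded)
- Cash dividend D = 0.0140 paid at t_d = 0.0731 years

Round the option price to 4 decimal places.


Answer: Price = 0.0856

Derivation:
PV(D) = D * exp(-r * t_d) = 0.0140 * 0.99664305 = 0.01395300
S_0' = S_0 - PV(D) = 1.0100 - 0.01395300 = 0.99604700
d1 = (ln(S_0'/K) + (r + sigma^2/2)*T) / (sigma*sqrt(T)) = 0.28542335
d2 = d1 - sigma*sqrt(T) = 0.01695547
exp(-rT) = 0.96608834
N(-d1) = 0.38765991; N(-d2) = 0.49323607
P = K * exp(-rT) * N(-d2) - S_0' * N(-d1) = 0.9900 * 0.96608834 * 0.49323607 - 0.99604700 * 0.38765991 = 0.0856


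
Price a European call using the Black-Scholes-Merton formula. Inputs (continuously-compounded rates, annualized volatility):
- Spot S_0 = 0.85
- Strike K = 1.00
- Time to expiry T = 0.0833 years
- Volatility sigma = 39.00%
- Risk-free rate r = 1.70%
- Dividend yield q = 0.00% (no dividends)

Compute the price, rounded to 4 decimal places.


Answer: Price = 0.0035

Derivation:
d1 = (ln(S/K) + (r - q + 0.5*sigma^2) * T) / (sigma * sqrt(T)) = -1.37497146
d2 = d1 - sigma * sqrt(T) = -1.48753224
exp(-rT) = 0.99858490; exp(-qT) = 1.00000000
C = S_0 * exp(-qT) * N(d1) - K * exp(-rT) * N(d2)
N(d1) = 0.08457015; N(d2) = 0.06843715
C = 0.8500 * 1.00000000 * 0.08457015 - 1.0000 * 0.99858490 * 0.06843715 = 0.0035


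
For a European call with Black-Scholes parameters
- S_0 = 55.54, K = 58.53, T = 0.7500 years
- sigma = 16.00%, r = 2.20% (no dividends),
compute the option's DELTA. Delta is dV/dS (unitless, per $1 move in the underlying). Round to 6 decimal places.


d1 = -0.1900634302; d2 = -0.3286274948
phi(d1) = 0.3918012485; exp(-qT) = 1.0000000000; exp(-rT) = 0.9836353794
N(d1) = 0.4246297131
Delta = exp(-qT) * N(d1) = 1.0000000000 * 0.4246297131 = 0.424630

Answer: Delta = 0.424630


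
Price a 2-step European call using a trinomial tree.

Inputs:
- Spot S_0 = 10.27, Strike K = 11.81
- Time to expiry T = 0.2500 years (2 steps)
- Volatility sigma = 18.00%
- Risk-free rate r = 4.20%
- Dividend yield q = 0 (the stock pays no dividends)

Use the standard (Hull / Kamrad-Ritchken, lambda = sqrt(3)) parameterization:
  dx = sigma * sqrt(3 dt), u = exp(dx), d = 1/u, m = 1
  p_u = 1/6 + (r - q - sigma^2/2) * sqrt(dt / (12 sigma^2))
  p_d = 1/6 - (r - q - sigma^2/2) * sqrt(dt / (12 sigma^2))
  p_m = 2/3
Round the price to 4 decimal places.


Answer: Price = V(0,0) = 0.0323

Derivation:
dt = T/N = 0.125000; dx = sigma*sqrt(3*dt) = 0.110227
u = exp(dx) = 1.116532; d = 1/u = 0.895631
p_u = 0.181296, p_m = 0.666667, p_d = 0.152038
Discount per step: exp(-r*dt) = 0.994764
Stock lattice S(k, j) with j the centered position index:
  k=0: S(0,+0) = 10.2700
  k=1: S(1,-1) = 9.1981; S(1,+0) = 10.2700; S(1,+1) = 11.4668
  k=2: S(2,-2) = 8.2381; S(2,-1) = 9.1981; S(2,+0) = 10.2700; S(2,+1) = 11.4668; S(2,+2) = 12.8030
Terminal payoffs V(N, j) = max(S_T - K, 0):
  V(2,-2) = 0.000000; V(2,-1) = 0.000000; V(2,+0) = 0.000000; V(2,+1) = 0.000000; V(2,+2) = 0.993020
Backward induction: V(k, j) = exp(-r*dt) * [p_u * V(k+1, j+1) + p_m * V(k+1, j) + p_d * V(k+1, j-1)]
  V(1,-1) = exp(-r*dt) * [p_u*0.000000 + p_m*0.000000 + p_d*0.000000] = 0.000000
  V(1,+0) = exp(-r*dt) * [p_u*0.000000 + p_m*0.000000 + p_d*0.000000] = 0.000000
  V(1,+1) = exp(-r*dt) * [p_u*0.993020 + p_m*0.000000 + p_d*0.000000] = 0.179087
  V(0,+0) = exp(-r*dt) * [p_u*0.179087 + p_m*0.000000 + p_d*0.000000] = 0.032298


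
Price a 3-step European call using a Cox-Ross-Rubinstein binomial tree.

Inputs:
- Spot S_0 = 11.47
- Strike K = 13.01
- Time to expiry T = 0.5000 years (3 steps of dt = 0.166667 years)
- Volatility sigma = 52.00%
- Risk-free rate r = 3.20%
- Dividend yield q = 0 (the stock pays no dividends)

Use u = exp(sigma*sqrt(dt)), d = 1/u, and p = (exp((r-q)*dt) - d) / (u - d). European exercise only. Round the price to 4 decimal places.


dt = T/N = 0.166667
u = exp(sigma*sqrt(dt)) = 1.236505; d = 1/u = 0.808731
p = (exp((r-q)*dt) - d) / (u - d) = 0.459627
Discount per step: exp(-r*dt) = 0.994681
Stock lattice S(k, i) with i counting down-moves:
  k=0: S(0,0) = 11.4700
  k=1: S(1,0) = 14.1827; S(1,1) = 9.2761
  k=2: S(2,0) = 17.5370; S(2,1) = 11.4700; S(2,2) = 7.5019
  k=3: S(3,0) = 21.6846; S(3,1) = 14.1827; S(3,2) = 9.2761; S(3,3) = 6.0670
Terminal payoffs V(N, i) = max(S_T - K, 0):
  V(3,0) = 8.674599; V(3,1) = 1.172716; V(3,2) = 0.000000; V(3,3) = 0.000000
Backward induction: V(k, i) = exp(-r*dt) * [p * V(k+1, i) + (1-p) * V(k+1, i+1)].
  V(2,0) = exp(-r*dt) * [p*8.674599 + (1-p)*1.172716] = 4.596206
  V(2,1) = exp(-r*dt) * [p*1.172716 + (1-p)*0.000000] = 0.536145
  V(2,2) = exp(-r*dt) * [p*0.000000 + (1-p)*0.000000] = 0.000000
  V(1,0) = exp(-r*dt) * [p*4.596206 + (1-p)*0.536145] = 2.389481
  V(1,1) = exp(-r*dt) * [p*0.536145 + (1-p)*0.000000] = 0.245116
  V(0,0) = exp(-r*dt) * [p*2.389481 + (1-p)*0.245116] = 1.224178

Answer: Price = V(0,0) = 1.2242


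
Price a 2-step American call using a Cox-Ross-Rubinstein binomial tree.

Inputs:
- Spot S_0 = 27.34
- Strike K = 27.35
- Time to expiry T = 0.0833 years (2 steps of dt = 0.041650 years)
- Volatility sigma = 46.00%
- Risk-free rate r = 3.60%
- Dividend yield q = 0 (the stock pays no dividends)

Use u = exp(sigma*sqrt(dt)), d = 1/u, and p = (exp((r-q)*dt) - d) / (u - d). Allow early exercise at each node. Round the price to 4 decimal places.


dt = T/N = 0.041650
u = exp(sigma*sqrt(dt)) = 1.098426; d = 1/u = 0.910394
p = (exp((r-q)*dt) - d) / (u - d) = 0.484528
Discount per step: exp(-r*dt) = 0.998502
Stock lattice S(k, i) with i counting down-moves:
  k=0: S(0,0) = 27.3400
  k=1: S(1,0) = 30.0310; S(1,1) = 24.8902
  k=2: S(2,0) = 32.9868; S(2,1) = 27.3400; S(2,2) = 22.6598
Terminal payoffs V(N, i) = max(S_T - K, 0):
  V(2,0) = 5.636800; V(2,1) = 0.000000; V(2,2) = 0.000000
Backward induction: V(k, i) = exp(-r*dt) * [p * V(k+1, i) + (1-p) * V(k+1, i+1)]; then take max(V_cont, immediate exercise) for American.
  V(1,0) = exp(-r*dt) * [p*5.636800 + (1-p)*0.000000] = 2.727094; exercise = 2.680969; V(1,0) = max -> 2.727094
  V(1,1) = exp(-r*dt) * [p*0.000000 + (1-p)*0.000000] = 0.000000; exercise = 0.000000; V(1,1) = max -> 0.000000
  V(0,0) = exp(-r*dt) * [p*2.727094 + (1-p)*0.000000] = 1.319373; exercise = 0.000000; V(0,0) = max -> 1.319373

Answer: Price = V(0,0) = 1.3194


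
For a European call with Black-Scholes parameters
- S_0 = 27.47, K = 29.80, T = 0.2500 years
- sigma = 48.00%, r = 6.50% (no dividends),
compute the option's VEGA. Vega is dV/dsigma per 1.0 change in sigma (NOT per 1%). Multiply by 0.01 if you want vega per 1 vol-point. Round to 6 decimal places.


Answer: Vega = 5.416935

Derivation:
d1 = -0.1515162225; d2 = -0.3915162225
phi(d1) = 0.3943891700; exp(-qT) = 1.0000000000; exp(-rT) = 0.9838813190
Vega = S * exp(-qT) * phi(d1) * sqrt(T) = 27.4700 * 1.0000000000 * 0.3943891700 * 0.5000000000 = 5.416935


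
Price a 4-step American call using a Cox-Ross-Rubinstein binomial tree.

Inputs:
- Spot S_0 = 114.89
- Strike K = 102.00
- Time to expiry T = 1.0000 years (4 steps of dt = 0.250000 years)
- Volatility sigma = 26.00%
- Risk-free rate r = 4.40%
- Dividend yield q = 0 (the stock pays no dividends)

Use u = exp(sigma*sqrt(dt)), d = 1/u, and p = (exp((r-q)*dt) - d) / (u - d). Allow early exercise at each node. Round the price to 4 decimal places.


Answer: Price = V(0,0) = 22.2213

Derivation:
dt = T/N = 0.250000
u = exp(sigma*sqrt(dt)) = 1.138828; d = 1/u = 0.878095
p = (exp((r-q)*dt) - d) / (u - d) = 0.509967
Discount per step: exp(-r*dt) = 0.989060
Stock lattice S(k, i) with i counting down-moves:
  k=0: S(0,0) = 114.8900
  k=1: S(1,0) = 130.8400; S(1,1) = 100.8844
  k=2: S(2,0) = 149.0043; S(2,1) = 114.8900; S(2,2) = 88.5861
  k=3: S(3,0) = 169.6903; S(3,1) = 130.8400; S(3,2) = 100.8844; S(3,3) = 77.7871
  k=4: S(4,0) = 193.2482; S(4,1) = 149.0043; S(4,2) = 114.8900; S(4,3) = 88.5861; S(4,4) = 68.3045
Terminal payoffs V(N, i) = max(S_T - K, 0):
  V(4,0) = 91.248157; V(4,1) = 47.004298; V(4,2) = 12.890000; V(4,3) = 0.000000; V(4,4) = 0.000000
Backward induction: V(k, i) = exp(-r*dt) * [p * V(k+1, i) + (1-p) * V(k+1, i+1)]; then take max(V_cont, immediate exercise) for American.
  V(3,0) = exp(-r*dt) * [p*91.248157 + (1-p)*47.004298] = 68.806175; exercise = 67.690323; V(3,0) = max -> 68.806175
  V(3,1) = exp(-r*dt) * [p*47.004298 + (1-p)*12.890000] = 29.955845; exercise = 28.839993; V(3,1) = max -> 29.955845
  V(3,2) = exp(-r*dt) * [p*12.890000 + (1-p)*0.000000] = 6.501567; exercise = 0.000000; V(3,2) = max -> 6.501567
  V(3,3) = exp(-r*dt) * [p*0.000000 + (1-p)*0.000000] = 0.000000; exercise = 0.000000; V(3,3) = max -> 0.000000
  V(2,0) = exp(-r*dt) * [p*68.806175 + (1-p)*29.955845] = 49.223794; exercise = 47.004298; V(2,0) = max -> 49.223794
  V(2,1) = exp(-r*dt) * [p*29.955845 + (1-p)*6.501567] = 18.260508; exercise = 12.890000; V(2,1) = max -> 18.260508
  V(2,2) = exp(-r*dt) * [p*6.501567 + (1-p)*0.000000] = 3.279315; exercise = 0.000000; V(2,2) = max -> 3.279315
  V(1,0) = exp(-r*dt) * [p*49.223794 + (1-p)*18.260508] = 33.678267; exercise = 28.839993; V(1,0) = max -> 33.678267
  V(1,1) = exp(-r*dt) * [p*18.260508 + (1-p)*3.279315] = 10.799781; exercise = 0.000000; V(1,1) = max -> 10.799781
  V(0,0) = exp(-r*dt) * [p*33.678267 + (1-p)*10.799781] = 22.221278; exercise = 12.890000; V(0,0) = max -> 22.221278


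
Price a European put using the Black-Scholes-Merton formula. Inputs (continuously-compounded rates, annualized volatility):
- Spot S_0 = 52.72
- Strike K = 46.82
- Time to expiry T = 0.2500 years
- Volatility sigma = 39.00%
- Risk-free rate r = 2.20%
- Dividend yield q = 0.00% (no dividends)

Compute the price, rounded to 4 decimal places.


Answer: Price = 1.5302

Derivation:
d1 = (ln(S/K) + (r - q + 0.5*sigma^2) * T) / (sigma * sqrt(T)) = 0.73434322
d2 = d1 - sigma * sqrt(T) = 0.53934322
exp(-rT) = 0.99451510; exp(-qT) = 1.00000000
P = K * exp(-rT) * N(-d2) - S_0 * exp(-qT) * N(-d1)
N(-d1) = 0.23136979; N(-d2) = 0.29482503
P = 46.8200 * 0.99451510 * 0.29482503 - 52.7200 * 1.00000000 * 0.23136979 = 1.5302


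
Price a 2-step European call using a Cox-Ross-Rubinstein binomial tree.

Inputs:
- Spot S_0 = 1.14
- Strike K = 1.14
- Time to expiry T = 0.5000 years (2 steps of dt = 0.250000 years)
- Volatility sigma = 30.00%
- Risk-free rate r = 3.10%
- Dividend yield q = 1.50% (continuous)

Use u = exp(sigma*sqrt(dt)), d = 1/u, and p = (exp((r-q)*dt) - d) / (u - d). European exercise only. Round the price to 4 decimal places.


Answer: Price = V(0,0) = 0.0889

Derivation:
dt = T/N = 0.250000
u = exp(sigma*sqrt(dt)) = 1.161834; d = 1/u = 0.860708
p = (exp((r-q)*dt) - d) / (u - d) = 0.475880
Discount per step: exp(-r*dt) = 0.992280
Stock lattice S(k, i) with i counting down-moves:
  k=0: S(0,0) = 1.1400
  k=1: S(1,0) = 1.3245; S(1,1) = 0.9812
  k=2: S(2,0) = 1.5388; S(2,1) = 1.1400; S(2,2) = 0.8445
Terminal payoffs V(N, i) = max(S_T - K, 0):
  V(2,0) = 0.398839; V(2,1) = 0.000000; V(2,2) = 0.000000
Backward induction: V(k, i) = exp(-r*dt) * [p * V(k+1, i) + (1-p) * V(k+1, i+1)].
  V(1,0) = exp(-r*dt) * [p*0.398839 + (1-p)*0.000000] = 0.188334
  V(1,1) = exp(-r*dt) * [p*0.000000 + (1-p)*0.000000] = 0.000000
  V(0,0) = exp(-r*dt) * [p*0.188334 + (1-p)*0.000000] = 0.088933


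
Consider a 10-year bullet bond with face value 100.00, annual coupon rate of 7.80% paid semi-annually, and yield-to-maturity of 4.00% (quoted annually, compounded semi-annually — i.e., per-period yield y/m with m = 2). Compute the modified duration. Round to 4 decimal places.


Coupon per period c = face * coupon_rate / m = 3.900000
Periods per year m = 2; per-period yield y/m = 0.020000
Number of cashflows N = 20
Cashflows (t years, CF_t, discount factor 1/(1+y/m)^(m*t), PV):
  t = 0.5000: CF_t = 3.900000, DF = 0.980392, PV = 3.823529
  t = 1.0000: CF_t = 3.900000, DF = 0.961169, PV = 3.748558
  t = 1.5000: CF_t = 3.900000, DF = 0.942322, PV = 3.675057
  t = 2.0000: CF_t = 3.900000, DF = 0.923845, PV = 3.602997
  t = 2.5000: CF_t = 3.900000, DF = 0.905731, PV = 3.532350
  t = 3.0000: CF_t = 3.900000, DF = 0.887971, PV = 3.463088
  t = 3.5000: CF_t = 3.900000, DF = 0.870560, PV = 3.395185
  t = 4.0000: CF_t = 3.900000, DF = 0.853490, PV = 3.328612
  t = 4.5000: CF_t = 3.900000, DF = 0.836755, PV = 3.263346
  t = 5.0000: CF_t = 3.900000, DF = 0.820348, PV = 3.199358
  t = 5.5000: CF_t = 3.900000, DF = 0.804263, PV = 3.136626
  t = 6.0000: CF_t = 3.900000, DF = 0.788493, PV = 3.075123
  t = 6.5000: CF_t = 3.900000, DF = 0.773033, PV = 3.014827
  t = 7.0000: CF_t = 3.900000, DF = 0.757875, PV = 2.955713
  t = 7.5000: CF_t = 3.900000, DF = 0.743015, PV = 2.897757
  t = 8.0000: CF_t = 3.900000, DF = 0.728446, PV = 2.840939
  t = 8.5000: CF_t = 3.900000, DF = 0.714163, PV = 2.785234
  t = 9.0000: CF_t = 3.900000, DF = 0.700159, PV = 2.730622
  t = 9.5000: CF_t = 3.900000, DF = 0.686431, PV = 2.677080
  t = 10.0000: CF_t = 103.900000, DF = 0.672971, PV = 69.921722
Price P = sum_t PV_t = 131.067723
First compute Macaulay numerator sum_t t * PV_t:
  t * PV_t at t = 0.5000: 1.911765
  t * PV_t at t = 1.0000: 3.748558
  t * PV_t at t = 1.5000: 5.512586
  t * PV_t at t = 2.0000: 7.205994
  t * PV_t at t = 2.5000: 8.830875
  t * PV_t at t = 3.0000: 10.389265
  t * PV_t at t = 3.5000: 11.883146
  t * PV_t at t = 4.0000: 13.314450
  t * PV_t at t = 4.5000: 14.685055
  t * PV_t at t = 5.0000: 15.996792
  t * PV_t at t = 5.5000: 17.251442
  t * PV_t at t = 6.0000: 18.450740
  t * PV_t at t = 6.5000: 19.596375
  t * PV_t at t = 7.0000: 20.689988
  t * PV_t at t = 7.5000: 21.733181
  t * PV_t at t = 8.0000: 22.727509
  t * PV_t at t = 8.5000: 23.674489
  t * PV_t at t = 9.0000: 24.575594
  t * PV_t at t = 9.5000: 25.432260
  t * PV_t at t = 10.0000: 699.217215
Macaulay duration D = 986.827280 / 131.067723 = 7.529140
Modified duration = D / (1 + y/m) = 7.529140 / (1 + 0.020000) = 7.381510

Answer: Modified duration = 7.3815


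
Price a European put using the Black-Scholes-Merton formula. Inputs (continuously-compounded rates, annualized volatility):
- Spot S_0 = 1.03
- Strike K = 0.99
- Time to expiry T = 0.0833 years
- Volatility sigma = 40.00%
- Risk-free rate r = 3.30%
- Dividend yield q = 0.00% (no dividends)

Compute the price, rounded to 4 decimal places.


Answer: Price = 0.0282

Derivation:
d1 = (ln(S/K) + (r - q + 0.5*sigma^2) * T) / (sigma * sqrt(T)) = 0.42462824
d2 = d1 - sigma * sqrt(T) = 0.30918128
exp(-rT) = 0.99725487; exp(-qT) = 1.00000000
P = K * exp(-rT) * N(-d2) - S_0 * exp(-qT) * N(-d1)
N(-d1) = 0.33555385; N(-d2) = 0.37859182
P = 0.9900 * 0.99725487 * 0.37859182 - 1.0300 * 1.00000000 * 0.33555385 = 0.0282


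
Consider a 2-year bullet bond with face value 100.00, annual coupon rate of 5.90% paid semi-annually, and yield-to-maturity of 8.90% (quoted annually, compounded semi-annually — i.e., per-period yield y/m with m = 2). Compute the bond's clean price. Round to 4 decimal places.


Answer: Price = 94.6124

Derivation:
Coupon per period c = face * coupon_rate / m = 2.950000
Periods per year m = 2; per-period yield y/m = 0.044500
Number of cashflows N = 4
Cashflows (t years, CF_t, discount factor 1/(1+y/m)^(m*t), PV):
  t = 0.5000: CF_t = 2.950000, DF = 0.957396, PV = 2.824318
  t = 1.0000: CF_t = 2.950000, DF = 0.916607, PV = 2.703990
  t = 1.5000: CF_t = 2.950000, DF = 0.877556, PV = 2.588789
  t = 2.0000: CF_t = 102.950000, DF = 0.840168, PV = 86.495313
Price P = sum_t PV_t = 94.612410


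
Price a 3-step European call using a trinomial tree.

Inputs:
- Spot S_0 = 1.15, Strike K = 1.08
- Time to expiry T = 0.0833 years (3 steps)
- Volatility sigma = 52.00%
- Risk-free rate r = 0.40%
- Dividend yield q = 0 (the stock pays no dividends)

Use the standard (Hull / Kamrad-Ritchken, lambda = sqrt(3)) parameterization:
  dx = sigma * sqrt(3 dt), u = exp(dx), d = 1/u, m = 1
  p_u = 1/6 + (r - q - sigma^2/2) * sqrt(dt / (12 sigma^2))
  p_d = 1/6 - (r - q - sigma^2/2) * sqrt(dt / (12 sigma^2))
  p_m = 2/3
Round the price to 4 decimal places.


dt = T/N = 0.027767; dx = sigma*sqrt(3*dt) = 0.150081
u = exp(dx) = 1.161928; d = 1/u = 0.860638
p_u = 0.154530, p_m = 0.666667, p_d = 0.178803
Discount per step: exp(-r*dt) = 0.999889
Stock lattice S(k, j) with j the centered position index:
  k=0: S(0,+0) = 1.1500
  k=1: S(1,-1) = 0.9897; S(1,+0) = 1.1500; S(1,+1) = 1.3362
  k=2: S(2,-2) = 0.8518; S(2,-1) = 0.9897; S(2,+0) = 1.1500; S(2,+1) = 1.3362; S(2,+2) = 1.5526
  k=3: S(3,-3) = 0.7331; S(3,-2) = 0.8518; S(3,-1) = 0.9897; S(3,+0) = 1.1500; S(3,+1) = 1.3362; S(3,+2) = 1.5526; S(3,+3) = 1.8040
Terminal payoffs V(N, j) = max(S_T - K, 0):
  V(3,-3) = 0.000000; V(3,-2) = 0.000000; V(3,-1) = 0.000000; V(3,+0) = 0.070000; V(3,+1) = 0.256218; V(3,+2) = 0.472589; V(3,+3) = 0.723998
Backward induction: V(k, j) = exp(-r*dt) * [p_u * V(k+1, j+1) + p_m * V(k+1, j) + p_d * V(k+1, j-1)]
  V(2,-2) = exp(-r*dt) * [p_u*0.000000 + p_m*0.000000 + p_d*0.000000] = 0.000000
  V(2,-1) = exp(-r*dt) * [p_u*0.070000 + p_m*0.000000 + p_d*0.000000] = 0.010816
  V(2,+0) = exp(-r*dt) * [p_u*0.256218 + p_m*0.070000 + p_d*0.000000] = 0.086250
  V(2,+1) = exp(-r*dt) * [p_u*0.472589 + p_m*0.256218 + p_d*0.070000] = 0.256329
  V(2,+2) = exp(-r*dt) * [p_u*0.723998 + p_m*0.472589 + p_d*0.256218] = 0.472699
  V(1,-1) = exp(-r*dt) * [p_u*0.086250 + p_m*0.010816 + p_d*0.000000] = 0.020537
  V(1,+0) = exp(-r*dt) * [p_u*0.256329 + p_m*0.086250 + p_d*0.010816] = 0.099034
  V(1,+1) = exp(-r*dt) * [p_u*0.472699 + p_m*0.256329 + p_d*0.086250] = 0.259325
  V(0,+0) = exp(-r*dt) * [p_u*0.259325 + p_m*0.099034 + p_d*0.020537] = 0.109756

Answer: Price = V(0,0) = 0.1098
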